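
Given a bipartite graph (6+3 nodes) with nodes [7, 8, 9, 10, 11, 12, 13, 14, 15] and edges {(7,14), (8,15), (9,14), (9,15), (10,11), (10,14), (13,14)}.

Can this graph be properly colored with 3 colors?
A valid 3-coloring: color 1: [11, 12, 14, 15]; color 2: [7, 8, 9, 10, 13].
(χ(G) = 2 ≤ 3.)

Yes, G is 3-colorable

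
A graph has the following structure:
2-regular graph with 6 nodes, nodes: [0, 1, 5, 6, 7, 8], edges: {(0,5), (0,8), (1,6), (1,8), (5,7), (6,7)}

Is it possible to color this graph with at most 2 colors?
A valid 2-coloring: color 1: [0, 1, 7]; color 2: [5, 6, 8].
(χ(G) = 2 ≤ 2.)

Yes, G is 2-colorable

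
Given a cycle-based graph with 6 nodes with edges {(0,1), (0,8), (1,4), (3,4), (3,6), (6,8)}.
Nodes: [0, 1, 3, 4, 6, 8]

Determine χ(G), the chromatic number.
Clique number ω(G) = 2 (lower bound: χ ≥ ω).
The graph is bipartite (no odd cycle), so 2 colors suffice: χ(G) = 2.
A valid 2-coloring: color 1: [0, 4, 6]; color 2: [1, 3, 8].

χ(G) = 2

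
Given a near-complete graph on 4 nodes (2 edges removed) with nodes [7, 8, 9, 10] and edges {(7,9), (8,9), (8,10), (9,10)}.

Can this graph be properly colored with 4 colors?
A valid 4-coloring: color 1: [9]; color 2: [7, 8]; color 3: [10].
(χ(G) = 3 ≤ 4.)

Yes, G is 4-colorable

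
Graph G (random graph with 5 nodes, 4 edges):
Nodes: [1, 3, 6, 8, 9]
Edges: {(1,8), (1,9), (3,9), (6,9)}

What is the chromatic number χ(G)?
Clique number ω(G) = 2 (lower bound: χ ≥ ω).
The graph is bipartite (no odd cycle), so 2 colors suffice: χ(G) = 2.
A valid 2-coloring: color 1: [8, 9]; color 2: [1, 3, 6].

χ(G) = 2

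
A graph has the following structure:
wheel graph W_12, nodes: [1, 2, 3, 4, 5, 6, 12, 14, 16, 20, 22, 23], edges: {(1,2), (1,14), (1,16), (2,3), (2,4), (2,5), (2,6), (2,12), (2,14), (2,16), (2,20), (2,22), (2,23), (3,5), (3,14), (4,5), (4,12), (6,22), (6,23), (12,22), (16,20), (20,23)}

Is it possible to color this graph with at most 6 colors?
Yes, G is 6-colorable

A valid 6-coloring: color 1: [2]; color 2: [1, 3, 4, 20, 22]; color 3: [5, 6, 12, 14, 16]; color 4: [23].
(χ(G) = 4 ≤ 6.)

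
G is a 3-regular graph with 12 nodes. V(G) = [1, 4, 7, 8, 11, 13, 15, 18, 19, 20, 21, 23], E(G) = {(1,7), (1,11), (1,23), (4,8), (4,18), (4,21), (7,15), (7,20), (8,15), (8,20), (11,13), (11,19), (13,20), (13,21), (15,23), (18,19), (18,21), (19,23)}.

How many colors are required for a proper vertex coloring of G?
Clique number ω(G) = 3 (lower bound: χ ≥ ω).
The clique on [4, 18, 21] has size 3, forcing χ ≥ 3, and the coloring below uses 3 colors, so χ(G) = 3.
A valid 3-coloring: color 1: [1, 15, 19, 20, 21]; color 2: [7, 8, 11, 18, 23]; color 3: [4, 13].

χ(G) = 3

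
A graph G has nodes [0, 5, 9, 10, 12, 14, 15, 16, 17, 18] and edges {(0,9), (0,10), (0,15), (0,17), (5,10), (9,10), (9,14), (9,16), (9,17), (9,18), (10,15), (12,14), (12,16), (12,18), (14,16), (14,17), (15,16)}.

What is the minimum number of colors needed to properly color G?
Clique number ω(G) = 3 (lower bound: χ ≥ ω).
The clique on [0, 9, 17] has size 3, forcing χ ≥ 3, and the coloring below uses 3 colors, so χ(G) = 3.
A valid 3-coloring: color 1: [5, 9, 12, 15]; color 2: [0, 14, 18]; color 3: [10, 16, 17].

χ(G) = 3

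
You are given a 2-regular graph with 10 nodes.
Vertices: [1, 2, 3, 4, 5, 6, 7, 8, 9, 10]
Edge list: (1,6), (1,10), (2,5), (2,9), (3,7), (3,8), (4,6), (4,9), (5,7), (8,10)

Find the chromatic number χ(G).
χ(G) = 2

Clique number ω(G) = 2 (lower bound: χ ≥ ω).
The graph is bipartite (no odd cycle), so 2 colors suffice: χ(G) = 2.
A valid 2-coloring: color 1: [1, 2, 4, 7, 8]; color 2: [3, 5, 6, 9, 10].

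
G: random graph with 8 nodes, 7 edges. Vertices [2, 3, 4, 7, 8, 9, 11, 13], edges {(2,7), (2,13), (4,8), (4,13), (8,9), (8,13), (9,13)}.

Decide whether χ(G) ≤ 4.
A valid 4-coloring: color 1: [3, 7, 11, 13]; color 2: [2, 8]; color 3: [4, 9].
(χ(G) = 3 ≤ 4.)

Yes, G is 4-colorable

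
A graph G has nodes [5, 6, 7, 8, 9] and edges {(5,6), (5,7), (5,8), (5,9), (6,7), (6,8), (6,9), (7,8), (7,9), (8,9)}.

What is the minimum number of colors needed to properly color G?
Clique number ω(G) = 5 (lower bound: χ ≥ ω).
The clique on [5, 6, 7, 8, 9] has size 5, forcing χ ≥ 5, and the coloring below uses 5 colors, so χ(G) = 5.
A valid 5-coloring: color 1: [9]; color 2: [5]; color 3: [7]; color 4: [8]; color 5: [6].

χ(G) = 5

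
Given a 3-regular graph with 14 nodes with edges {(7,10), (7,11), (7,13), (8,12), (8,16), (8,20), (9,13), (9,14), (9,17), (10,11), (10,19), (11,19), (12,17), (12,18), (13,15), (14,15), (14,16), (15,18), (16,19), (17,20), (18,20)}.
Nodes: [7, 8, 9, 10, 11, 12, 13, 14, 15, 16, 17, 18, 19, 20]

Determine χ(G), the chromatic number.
χ(G) = 3

Clique number ω(G) = 3 (lower bound: χ ≥ ω).
The clique on [7, 10, 11] has size 3, forcing χ ≥ 3, and the coloring below uses 3 colors, so χ(G) = 3.
A valid 3-coloring: color 1: [8, 11, 13, 14, 17, 18]; color 2: [7, 9, 12, 15, 19, 20]; color 3: [10, 16].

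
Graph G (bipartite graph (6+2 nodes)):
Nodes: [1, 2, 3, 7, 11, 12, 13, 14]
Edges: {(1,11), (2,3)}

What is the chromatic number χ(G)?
Clique number ω(G) = 2 (lower bound: χ ≥ ω).
The graph is bipartite (no odd cycle), so 2 colors suffice: χ(G) = 2.
A valid 2-coloring: color 1: [1, 2, 7, 12, 13, 14]; color 2: [3, 11].

χ(G) = 2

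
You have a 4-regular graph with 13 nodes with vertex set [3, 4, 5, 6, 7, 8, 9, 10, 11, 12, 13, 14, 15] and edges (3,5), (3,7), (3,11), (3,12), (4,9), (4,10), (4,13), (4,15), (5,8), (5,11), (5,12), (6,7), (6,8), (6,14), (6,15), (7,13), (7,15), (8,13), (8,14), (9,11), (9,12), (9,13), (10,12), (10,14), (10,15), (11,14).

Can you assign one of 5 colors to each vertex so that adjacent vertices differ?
A valid 5-coloring: color 1: [4, 7, 8, 11, 12]; color 2: [5, 9, 14, 15]; color 3: [3, 6, 10, 13].
(χ(G) = 3 ≤ 5.)

Yes, G is 5-colorable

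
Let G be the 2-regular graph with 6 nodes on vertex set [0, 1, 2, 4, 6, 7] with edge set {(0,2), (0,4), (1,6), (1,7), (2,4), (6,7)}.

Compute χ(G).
χ(G) = 3

Clique number ω(G) = 3 (lower bound: χ ≥ ω).
The clique on [0, 2, 4] has size 3, forcing χ ≥ 3, and the coloring below uses 3 colors, so χ(G) = 3.
A valid 3-coloring: color 1: [2, 7]; color 2: [0, 1]; color 3: [4, 6].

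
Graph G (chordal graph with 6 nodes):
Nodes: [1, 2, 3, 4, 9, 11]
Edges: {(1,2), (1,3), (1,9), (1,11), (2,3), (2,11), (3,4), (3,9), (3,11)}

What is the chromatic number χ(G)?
χ(G) = 4

Clique number ω(G) = 4 (lower bound: χ ≥ ω).
The clique on [1, 2, 3, 11] has size 4, forcing χ ≥ 4, and the coloring below uses 4 colors, so χ(G) = 4.
A valid 4-coloring: color 1: [3]; color 2: [1, 4]; color 3: [9, 11]; color 4: [2].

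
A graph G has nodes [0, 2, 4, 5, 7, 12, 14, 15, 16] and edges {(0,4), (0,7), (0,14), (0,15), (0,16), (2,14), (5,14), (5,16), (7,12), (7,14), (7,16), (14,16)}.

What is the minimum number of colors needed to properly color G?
χ(G) = 4

Clique number ω(G) = 4 (lower bound: χ ≥ ω).
The clique on [0, 7, 14, 16] has size 4, forcing χ ≥ 4, and the coloring below uses 4 colors, so χ(G) = 4.
A valid 4-coloring: color 1: [4, 12, 14, 15]; color 2: [0, 2, 5]; color 3: [7]; color 4: [16].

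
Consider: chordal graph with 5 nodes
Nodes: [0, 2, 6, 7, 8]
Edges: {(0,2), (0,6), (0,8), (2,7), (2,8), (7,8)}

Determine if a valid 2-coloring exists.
No, G is not 2-colorable

The clique on vertices [0, 2, 8] has size 3 > 2, so it alone needs 3 colors.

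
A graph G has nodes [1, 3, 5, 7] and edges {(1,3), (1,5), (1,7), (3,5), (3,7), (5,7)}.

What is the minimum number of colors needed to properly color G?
χ(G) = 4

Clique number ω(G) = 4 (lower bound: χ ≥ ω).
The clique on [1, 3, 5, 7] has size 4, forcing χ ≥ 4, and the coloring below uses 4 colors, so χ(G) = 4.
A valid 4-coloring: color 1: [5]; color 2: [1]; color 3: [3]; color 4: [7].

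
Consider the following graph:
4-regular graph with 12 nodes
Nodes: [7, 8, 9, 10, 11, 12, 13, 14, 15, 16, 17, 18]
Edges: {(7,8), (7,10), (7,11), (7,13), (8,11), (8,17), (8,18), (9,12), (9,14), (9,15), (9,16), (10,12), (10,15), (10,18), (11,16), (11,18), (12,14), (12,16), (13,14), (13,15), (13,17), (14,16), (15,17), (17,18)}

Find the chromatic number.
χ(G) = 4

Clique number ω(G) = 4 (lower bound: χ ≥ ω).
The clique on [9, 12, 14, 16] has size 4, forcing χ ≥ 4, and the coloring below uses 4 colors, so χ(G) = 4.
A valid 4-coloring: color 1: [7, 15, 16, 18]; color 2: [10, 11, 14, 17]; color 3: [8, 9, 13]; color 4: [12].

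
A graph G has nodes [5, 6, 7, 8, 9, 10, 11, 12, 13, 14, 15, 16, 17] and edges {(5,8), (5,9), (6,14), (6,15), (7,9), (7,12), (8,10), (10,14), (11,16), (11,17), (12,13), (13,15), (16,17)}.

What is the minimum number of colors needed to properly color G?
Clique number ω(G) = 3 (lower bound: χ ≥ ω).
The clique on [11, 16, 17] has size 3, forcing χ ≥ 3, and the coloring below uses 3 colors, so χ(G) = 3.
A valid 3-coloring: color 1: [8, 9, 11, 12, 14, 15]; color 2: [5, 6, 7, 10, 13, 17]; color 3: [16].

χ(G) = 3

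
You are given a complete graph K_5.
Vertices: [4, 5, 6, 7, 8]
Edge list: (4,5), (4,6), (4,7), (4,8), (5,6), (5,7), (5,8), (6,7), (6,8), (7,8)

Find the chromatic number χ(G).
χ(G) = 5

Clique number ω(G) = 5 (lower bound: χ ≥ ω).
The clique on [4, 5, 6, 7, 8] has size 5, forcing χ ≥ 5, and the coloring below uses 5 colors, so χ(G) = 5.
A valid 5-coloring: color 1: [5]; color 2: [6]; color 3: [8]; color 4: [7]; color 5: [4].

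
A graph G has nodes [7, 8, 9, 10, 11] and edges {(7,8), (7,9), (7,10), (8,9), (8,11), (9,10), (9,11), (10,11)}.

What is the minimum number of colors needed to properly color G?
Clique number ω(G) = 3 (lower bound: χ ≥ ω).
The clique on [8, 9, 11] has size 3, forcing χ ≥ 3, and the coloring below uses 3 colors, so χ(G) = 3.
A valid 3-coloring: color 1: [9]; color 2: [8, 10]; color 3: [7, 11].

χ(G) = 3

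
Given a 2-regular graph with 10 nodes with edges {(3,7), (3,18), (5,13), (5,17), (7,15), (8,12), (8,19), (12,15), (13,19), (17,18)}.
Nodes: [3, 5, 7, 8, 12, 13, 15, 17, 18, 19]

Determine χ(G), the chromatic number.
Clique number ω(G) = 2 (lower bound: χ ≥ ω).
The graph is bipartite (no odd cycle), so 2 colors suffice: χ(G) = 2.
A valid 2-coloring: color 1: [5, 7, 12, 18, 19]; color 2: [3, 8, 13, 15, 17].

χ(G) = 2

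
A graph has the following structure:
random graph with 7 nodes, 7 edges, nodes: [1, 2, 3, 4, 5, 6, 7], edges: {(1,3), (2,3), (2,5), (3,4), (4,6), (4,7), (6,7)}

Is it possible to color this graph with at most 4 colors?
Yes, G is 4-colorable

A valid 4-coloring: color 1: [1, 2, 4]; color 2: [3, 5, 6]; color 3: [7].
(χ(G) = 3 ≤ 4.)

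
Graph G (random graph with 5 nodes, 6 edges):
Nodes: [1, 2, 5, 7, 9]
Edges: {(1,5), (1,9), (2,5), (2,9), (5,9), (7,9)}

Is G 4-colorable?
Yes, G is 4-colorable

A valid 4-coloring: color 1: [9]; color 2: [5, 7]; color 3: [1, 2].
(χ(G) = 3 ≤ 4.)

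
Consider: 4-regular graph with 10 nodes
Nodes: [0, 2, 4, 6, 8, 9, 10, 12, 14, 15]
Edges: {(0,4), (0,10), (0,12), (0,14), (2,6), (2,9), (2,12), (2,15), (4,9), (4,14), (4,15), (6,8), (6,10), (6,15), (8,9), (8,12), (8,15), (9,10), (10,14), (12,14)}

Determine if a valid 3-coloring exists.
Suppose a proper 3-coloring c exists. The clique [0, 4, 14] takes 3 distinct colors; by symmetry let c(0) = 1, c(4) = 2, c(14) = 3.
- Vertex 10: neighbors [0, 14] already have colors [1, 3] ⇒ c(10) = 2.
- Vertex 12: neighbors [0, 14] already have colors [1, 3] ⇒ c(12) = 2.
- Vertex 2: neighbors [12] already have colors [2]; try each remaining color.
- Case c(2) = 1:
  - Vertex 6: neighbors [2, 10] already have colors [1, 2] ⇒ c(6) = 3.
  - Vertex 15: neighbors [2, 4, 6] already have colors [1, 2, 3] — all 3 colors blocked. Contradiction.
- Case c(2) = 3:
  - Vertex 6: neighbors [10, 2] already have colors [2, 3] ⇒ c(6) = 1.
  - Vertex 15: neighbors [6, 4, 2] already have colors [1, 2, 3] — all 3 colors blocked. Contradiction.
Every case ends in a contradiction, so G has no proper 3-coloring (χ ≥ 4).

No, G is not 3-colorable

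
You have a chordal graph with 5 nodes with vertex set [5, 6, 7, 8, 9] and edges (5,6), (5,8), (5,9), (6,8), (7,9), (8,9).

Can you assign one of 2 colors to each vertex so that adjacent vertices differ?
The clique on vertices [5, 8, 9] has size 3 > 2, so it alone needs 3 colors.

No, G is not 2-colorable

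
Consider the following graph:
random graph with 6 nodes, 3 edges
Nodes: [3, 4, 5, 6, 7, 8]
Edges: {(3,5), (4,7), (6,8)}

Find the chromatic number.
Clique number ω(G) = 2 (lower bound: χ ≥ ω).
The graph is bipartite (no odd cycle), so 2 colors suffice: χ(G) = 2.
A valid 2-coloring: color 1: [5, 7, 8]; color 2: [3, 4, 6].

χ(G) = 2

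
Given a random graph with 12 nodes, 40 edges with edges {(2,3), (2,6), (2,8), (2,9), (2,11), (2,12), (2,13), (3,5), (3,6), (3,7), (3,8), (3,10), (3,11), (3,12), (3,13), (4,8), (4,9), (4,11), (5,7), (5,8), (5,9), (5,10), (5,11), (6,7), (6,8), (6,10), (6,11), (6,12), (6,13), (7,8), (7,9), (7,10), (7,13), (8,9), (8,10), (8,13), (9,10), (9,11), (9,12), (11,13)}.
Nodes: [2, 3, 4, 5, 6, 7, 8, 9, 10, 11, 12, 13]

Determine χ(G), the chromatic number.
Clique number ω(G) = 5 (lower bound: χ ≥ ω).
The clique on [5, 7, 8, 9, 10] has size 5, forcing χ ≥ 5, and the coloring below uses 5 colors, so χ(G) = 5.
A valid 5-coloring: color 1: [3, 9]; color 2: [8, 11, 12]; color 3: [4, 5, 6]; color 4: [2, 7]; color 5: [10, 13].

χ(G) = 5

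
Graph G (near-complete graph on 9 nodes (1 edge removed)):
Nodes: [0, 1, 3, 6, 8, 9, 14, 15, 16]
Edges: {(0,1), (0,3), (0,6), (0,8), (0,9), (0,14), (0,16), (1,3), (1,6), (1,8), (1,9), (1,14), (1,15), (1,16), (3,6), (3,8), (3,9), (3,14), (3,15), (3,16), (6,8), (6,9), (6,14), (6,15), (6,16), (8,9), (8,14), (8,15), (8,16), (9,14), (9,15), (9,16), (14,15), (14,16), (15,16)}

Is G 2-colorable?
No, G is not 2-colorable

The clique on vertices [0, 1, 3, 6, 8, 9, 14, 16] has size 8 > 2, so it alone needs 8 colors.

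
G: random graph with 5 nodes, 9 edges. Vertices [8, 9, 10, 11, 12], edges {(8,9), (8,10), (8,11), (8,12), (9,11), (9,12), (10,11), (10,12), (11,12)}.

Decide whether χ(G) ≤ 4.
Yes, G is 4-colorable

A valid 4-coloring: color 1: [8]; color 2: [12]; color 3: [11]; color 4: [9, 10].
(χ(G) = 4 ≤ 4.)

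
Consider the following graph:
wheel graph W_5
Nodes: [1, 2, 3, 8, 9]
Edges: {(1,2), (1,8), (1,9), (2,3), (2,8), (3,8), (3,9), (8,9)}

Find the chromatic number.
Clique number ω(G) = 3 (lower bound: χ ≥ ω).
The clique on [1, 8, 9] has size 3, forcing χ ≥ 3, and the coloring below uses 3 colors, so χ(G) = 3.
A valid 3-coloring: color 1: [8]; color 2: [2, 9]; color 3: [1, 3].

χ(G) = 3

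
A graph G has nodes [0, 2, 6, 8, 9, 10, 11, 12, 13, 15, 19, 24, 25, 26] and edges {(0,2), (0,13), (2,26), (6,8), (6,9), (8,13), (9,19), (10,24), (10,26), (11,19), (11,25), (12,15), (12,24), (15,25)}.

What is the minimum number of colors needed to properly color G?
χ(G) = 2

Clique number ω(G) = 2 (lower bound: χ ≥ ω).
The graph is bipartite (no odd cycle), so 2 colors suffice: χ(G) = 2.
A valid 2-coloring: color 1: [0, 8, 9, 11, 15, 24, 26]; color 2: [2, 6, 10, 12, 13, 19, 25].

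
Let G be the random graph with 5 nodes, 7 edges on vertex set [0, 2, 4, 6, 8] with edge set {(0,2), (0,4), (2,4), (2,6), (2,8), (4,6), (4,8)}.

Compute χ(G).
χ(G) = 3

Clique number ω(G) = 3 (lower bound: χ ≥ ω).
The clique on [0, 2, 4] has size 3, forcing χ ≥ 3, and the coloring below uses 3 colors, so χ(G) = 3.
A valid 3-coloring: color 1: [4]; color 2: [2]; color 3: [0, 6, 8].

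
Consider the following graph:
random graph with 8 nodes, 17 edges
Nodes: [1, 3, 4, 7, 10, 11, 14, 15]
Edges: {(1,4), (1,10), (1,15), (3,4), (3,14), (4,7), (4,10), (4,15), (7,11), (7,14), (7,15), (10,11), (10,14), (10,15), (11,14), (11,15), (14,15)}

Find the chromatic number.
Clique number ω(G) = 4 (lower bound: χ ≥ ω).
The clique on [1, 4, 10, 15] has size 4, forcing χ ≥ 4, and the coloring below uses 4 colors, so χ(G) = 4.
A valid 4-coloring: color 1: [3, 15]; color 2: [4, 14]; color 3: [7, 10]; color 4: [1, 11].

χ(G) = 4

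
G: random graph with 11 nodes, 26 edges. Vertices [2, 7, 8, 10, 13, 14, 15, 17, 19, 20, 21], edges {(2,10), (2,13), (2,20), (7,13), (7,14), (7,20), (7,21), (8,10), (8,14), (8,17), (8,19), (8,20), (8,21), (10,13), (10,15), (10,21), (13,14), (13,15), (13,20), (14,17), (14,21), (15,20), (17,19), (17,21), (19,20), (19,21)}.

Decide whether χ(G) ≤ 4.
A valid 4-coloring: color 1: [13, 21]; color 2: [10, 17, 20]; color 3: [2, 7, 8, 15]; color 4: [14, 19].
(χ(G) = 4 ≤ 4.)

Yes, G is 4-colorable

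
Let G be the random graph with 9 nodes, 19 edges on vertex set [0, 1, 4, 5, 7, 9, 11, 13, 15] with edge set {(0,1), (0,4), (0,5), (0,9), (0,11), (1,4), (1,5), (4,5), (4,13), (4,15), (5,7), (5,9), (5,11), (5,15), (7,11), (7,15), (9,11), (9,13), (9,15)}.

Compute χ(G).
Clique number ω(G) = 4 (lower bound: χ ≥ ω).
The clique on [0, 1, 4, 5] has size 4, forcing χ ≥ 4, and the coloring below uses 4 colors, so χ(G) = 4.
A valid 4-coloring: color 1: [5, 13]; color 2: [4, 7, 9]; color 3: [0, 15]; color 4: [1, 11].

χ(G) = 4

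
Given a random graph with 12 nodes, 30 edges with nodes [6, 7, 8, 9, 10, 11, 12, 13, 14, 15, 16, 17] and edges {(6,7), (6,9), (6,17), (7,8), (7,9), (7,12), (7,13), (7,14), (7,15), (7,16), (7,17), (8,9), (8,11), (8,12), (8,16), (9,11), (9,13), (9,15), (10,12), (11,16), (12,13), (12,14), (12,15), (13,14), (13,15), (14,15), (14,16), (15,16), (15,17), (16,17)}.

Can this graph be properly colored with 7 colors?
A valid 7-coloring: color 1: [7, 10, 11]; color 2: [6, 8, 15]; color 3: [9, 12, 16]; color 4: [14, 17]; color 5: [13].
(χ(G) = 5 ≤ 7.)

Yes, G is 7-colorable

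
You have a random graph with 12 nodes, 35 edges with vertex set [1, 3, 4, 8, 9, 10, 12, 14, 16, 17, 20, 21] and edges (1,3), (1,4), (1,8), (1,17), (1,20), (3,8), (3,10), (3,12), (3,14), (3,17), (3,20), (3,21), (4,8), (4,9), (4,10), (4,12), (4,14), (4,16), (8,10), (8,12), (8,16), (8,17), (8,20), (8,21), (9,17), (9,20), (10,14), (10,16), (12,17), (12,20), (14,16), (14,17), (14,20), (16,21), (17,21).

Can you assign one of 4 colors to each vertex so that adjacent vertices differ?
Yes, G is 4-colorable

A valid 4-coloring: color 1: [8, 9, 14]; color 2: [3, 4]; color 3: [16, 17, 20]; color 4: [1, 10, 12, 21].
(χ(G) = 4 ≤ 4.)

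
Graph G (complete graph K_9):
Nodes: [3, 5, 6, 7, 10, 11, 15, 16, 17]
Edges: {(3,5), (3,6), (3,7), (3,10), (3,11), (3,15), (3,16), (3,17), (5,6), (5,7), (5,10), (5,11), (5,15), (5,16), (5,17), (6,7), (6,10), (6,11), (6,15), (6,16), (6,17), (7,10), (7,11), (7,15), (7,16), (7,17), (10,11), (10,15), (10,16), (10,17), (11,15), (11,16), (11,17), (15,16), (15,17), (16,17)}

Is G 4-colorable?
The clique on vertices [3, 5, 6, 7, 10, 11, 15, 16, 17] has size 9 > 4, so it alone needs 9 colors.

No, G is not 4-colorable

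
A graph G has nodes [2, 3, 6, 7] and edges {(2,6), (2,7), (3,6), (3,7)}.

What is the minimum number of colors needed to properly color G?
Clique number ω(G) = 2 (lower bound: χ ≥ ω).
The graph is bipartite (no odd cycle), so 2 colors suffice: χ(G) = 2.
A valid 2-coloring: color 1: [6, 7]; color 2: [2, 3].

χ(G) = 2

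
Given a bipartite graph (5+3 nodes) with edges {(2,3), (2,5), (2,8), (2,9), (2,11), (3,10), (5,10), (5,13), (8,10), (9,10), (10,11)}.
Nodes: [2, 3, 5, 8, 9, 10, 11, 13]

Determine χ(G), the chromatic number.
Clique number ω(G) = 2 (lower bound: χ ≥ ω).
The graph is bipartite (no odd cycle), so 2 colors suffice: χ(G) = 2.
A valid 2-coloring: color 1: [2, 10, 13]; color 2: [3, 5, 8, 9, 11].

χ(G) = 2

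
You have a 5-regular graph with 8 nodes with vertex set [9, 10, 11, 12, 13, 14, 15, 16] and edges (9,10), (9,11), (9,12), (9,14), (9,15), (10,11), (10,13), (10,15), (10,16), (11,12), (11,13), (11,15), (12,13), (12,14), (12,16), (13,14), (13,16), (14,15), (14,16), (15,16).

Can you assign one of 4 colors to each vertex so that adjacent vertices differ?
Yes, G is 4-colorable

A valid 4-coloring: color 1: [12, 15]; color 2: [9, 13]; color 3: [11, 16]; color 4: [10, 14].
(χ(G) = 4 ≤ 4.)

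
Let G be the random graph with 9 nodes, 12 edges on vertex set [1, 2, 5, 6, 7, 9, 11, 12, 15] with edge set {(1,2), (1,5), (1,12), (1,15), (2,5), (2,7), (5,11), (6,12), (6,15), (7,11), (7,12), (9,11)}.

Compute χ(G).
χ(G) = 3

Clique number ω(G) = 3 (lower bound: χ ≥ ω).
The clique on [1, 2, 5] has size 3, forcing χ ≥ 3, and the coloring below uses 3 colors, so χ(G) = 3.
A valid 3-coloring: color 1: [1, 6, 7, 9]; color 2: [2, 11, 12, 15]; color 3: [5].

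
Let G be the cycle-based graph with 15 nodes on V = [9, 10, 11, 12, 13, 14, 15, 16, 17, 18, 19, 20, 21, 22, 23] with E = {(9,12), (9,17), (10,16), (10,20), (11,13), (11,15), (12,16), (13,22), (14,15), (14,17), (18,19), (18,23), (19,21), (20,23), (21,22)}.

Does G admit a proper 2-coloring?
Odd cycle [20, 23, 18, 19, 21, 22, 13, 11, 15, 14, 17, 9, 12, 16, 10] needs 3 colors (χ ≥ 3).
Hence χ(G) ≥ 3 > 2, so no proper 2-coloring exists.

No, G is not 2-colorable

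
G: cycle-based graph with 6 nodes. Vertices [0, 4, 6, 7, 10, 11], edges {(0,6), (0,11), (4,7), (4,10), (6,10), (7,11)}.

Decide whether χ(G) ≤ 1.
Edge (0,11) forces its endpoints to differ, so 1 color is not enough.

No, G is not 1-colorable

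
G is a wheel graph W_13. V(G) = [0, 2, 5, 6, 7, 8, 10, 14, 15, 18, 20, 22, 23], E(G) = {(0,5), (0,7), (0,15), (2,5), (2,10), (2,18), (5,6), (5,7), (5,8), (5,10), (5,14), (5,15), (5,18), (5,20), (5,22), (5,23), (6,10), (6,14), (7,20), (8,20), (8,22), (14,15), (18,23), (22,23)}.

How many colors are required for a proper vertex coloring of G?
χ(G) = 3

Clique number ω(G) = 3 (lower bound: χ ≥ ω).
The clique on [0, 5, 7] has size 3, forcing χ ≥ 3, and the coloring below uses 3 colors, so χ(G) = 3.
A valid 3-coloring: color 1: [5]; color 2: [0, 10, 14, 18, 20, 22]; color 3: [2, 6, 7, 8, 15, 23].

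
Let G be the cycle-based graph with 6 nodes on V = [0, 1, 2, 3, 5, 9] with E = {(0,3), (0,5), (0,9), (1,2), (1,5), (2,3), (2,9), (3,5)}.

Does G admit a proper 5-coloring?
Yes, G is 5-colorable

A valid 5-coloring: color 1: [0, 2]; color 2: [1, 3, 9]; color 3: [5].
(χ(G) = 3 ≤ 5.)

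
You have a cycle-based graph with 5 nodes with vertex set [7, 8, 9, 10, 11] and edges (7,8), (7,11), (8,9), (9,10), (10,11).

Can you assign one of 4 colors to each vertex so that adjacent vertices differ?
Yes, G is 4-colorable

A valid 4-coloring: color 1: [8, 10]; color 2: [9, 11]; color 3: [7].
(χ(G) = 3 ≤ 4.)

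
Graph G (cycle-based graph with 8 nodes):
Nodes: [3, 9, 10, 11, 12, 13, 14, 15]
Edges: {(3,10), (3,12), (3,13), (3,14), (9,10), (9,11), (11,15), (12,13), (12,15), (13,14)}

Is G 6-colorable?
Yes, G is 6-colorable

A valid 6-coloring: color 1: [3, 9, 15]; color 2: [10, 11, 12, 14]; color 3: [13].
(χ(G) = 3 ≤ 6.)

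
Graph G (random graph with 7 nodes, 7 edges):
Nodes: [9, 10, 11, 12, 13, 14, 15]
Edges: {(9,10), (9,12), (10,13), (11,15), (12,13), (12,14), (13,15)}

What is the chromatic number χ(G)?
Clique number ω(G) = 2 (lower bound: χ ≥ ω).
The graph is bipartite (no odd cycle), so 2 colors suffice: χ(G) = 2.
A valid 2-coloring: color 1: [10, 12, 15]; color 2: [9, 11, 13, 14].

χ(G) = 2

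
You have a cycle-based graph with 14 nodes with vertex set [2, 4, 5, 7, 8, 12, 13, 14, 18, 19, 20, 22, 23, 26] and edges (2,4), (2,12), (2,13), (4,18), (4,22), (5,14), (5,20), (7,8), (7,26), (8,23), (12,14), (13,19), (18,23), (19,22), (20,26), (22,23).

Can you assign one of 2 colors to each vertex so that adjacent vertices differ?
Odd cycle [13, 2, 4, 22, 19] needs 3 colors (χ ≥ 3).
Hence χ(G) ≥ 3 > 2, so no proper 2-coloring exists.

No, G is not 2-colorable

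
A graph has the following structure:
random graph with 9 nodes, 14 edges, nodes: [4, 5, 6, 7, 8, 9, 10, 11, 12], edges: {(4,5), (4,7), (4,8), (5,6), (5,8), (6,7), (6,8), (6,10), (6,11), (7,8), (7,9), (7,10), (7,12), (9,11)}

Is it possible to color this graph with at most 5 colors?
Yes, G is 5-colorable

A valid 5-coloring: color 1: [5, 7, 11]; color 2: [4, 6, 9, 12]; color 3: [8, 10].
(χ(G) = 3 ≤ 5.)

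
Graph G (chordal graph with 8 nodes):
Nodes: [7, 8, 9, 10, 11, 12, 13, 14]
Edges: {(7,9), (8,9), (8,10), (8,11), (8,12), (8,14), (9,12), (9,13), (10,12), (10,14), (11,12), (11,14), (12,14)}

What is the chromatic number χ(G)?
Clique number ω(G) = 4 (lower bound: χ ≥ ω).
The clique on [8, 10, 12, 14] has size 4, forcing χ ≥ 4, and the coloring below uses 4 colors, so χ(G) = 4.
A valid 4-coloring: color 1: [7, 12, 13]; color 2: [8]; color 3: [9, 14]; color 4: [10, 11].

χ(G) = 4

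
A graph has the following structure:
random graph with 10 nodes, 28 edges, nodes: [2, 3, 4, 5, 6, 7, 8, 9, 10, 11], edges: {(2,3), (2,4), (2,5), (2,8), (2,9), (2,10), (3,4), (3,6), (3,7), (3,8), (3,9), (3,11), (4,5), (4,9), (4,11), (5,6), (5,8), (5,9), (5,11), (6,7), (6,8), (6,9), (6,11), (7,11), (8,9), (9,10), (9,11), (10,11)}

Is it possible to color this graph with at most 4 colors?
Odd cycle [8, 6, 11, 4, 2] needs 3 colors (χ ≥ 3).
Vertex 3 is adjacent to every vertex of [2, 4, 6, 8, 11], which already need 3 colors among themselves, so 3 needs a new color (χ ≥ 4).
Vertex 9 is adjacent to every vertex of [2, 3, 4, 6, 8, 11], which already need 4 colors among themselves, so 9 needs a new color (χ ≥ 5).
Hence χ(G) ≥ 5 > 4, so no proper 4-coloring exists.

No, G is not 4-colorable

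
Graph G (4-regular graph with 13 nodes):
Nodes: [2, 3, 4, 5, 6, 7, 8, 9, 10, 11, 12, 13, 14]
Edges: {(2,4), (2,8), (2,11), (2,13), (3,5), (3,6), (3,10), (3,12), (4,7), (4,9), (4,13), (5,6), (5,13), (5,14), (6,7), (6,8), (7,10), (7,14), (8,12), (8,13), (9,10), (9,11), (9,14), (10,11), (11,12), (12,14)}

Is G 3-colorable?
Yes, G is 3-colorable

A valid 3-coloring: color 1: [2, 5, 7, 9, 12]; color 2: [3, 4, 8, 11, 14]; color 3: [6, 10, 13].
(χ(G) = 3 ≤ 3.)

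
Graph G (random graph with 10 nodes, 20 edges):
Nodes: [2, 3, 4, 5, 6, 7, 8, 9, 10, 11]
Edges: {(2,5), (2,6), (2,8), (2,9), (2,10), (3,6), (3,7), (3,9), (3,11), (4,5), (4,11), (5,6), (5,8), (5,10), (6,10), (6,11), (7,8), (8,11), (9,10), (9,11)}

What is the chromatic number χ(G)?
χ(G) = 4

Clique number ω(G) = 4 (lower bound: χ ≥ ω).
The clique on [2, 5, 6, 10] has size 4, forcing χ ≥ 4, and the coloring below uses 4 colors, so χ(G) = 4.
A valid 4-coloring: color 1: [2, 7, 11]; color 2: [4, 6, 8, 9]; color 3: [3, 5]; color 4: [10].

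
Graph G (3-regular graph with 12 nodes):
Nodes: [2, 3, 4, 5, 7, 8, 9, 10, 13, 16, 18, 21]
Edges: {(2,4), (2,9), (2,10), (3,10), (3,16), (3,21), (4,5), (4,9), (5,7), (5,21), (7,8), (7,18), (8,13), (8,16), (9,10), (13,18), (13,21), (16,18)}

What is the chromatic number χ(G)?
Clique number ω(G) = 3 (lower bound: χ ≥ ω).
The clique on [2, 9, 10] has size 3, forcing χ ≥ 3, and the coloring below uses 3 colors, so χ(G) = 3.
A valid 3-coloring: color 1: [4, 8, 10, 18, 21]; color 2: [3, 5, 9, 13]; color 3: [2, 7, 16].

χ(G) = 3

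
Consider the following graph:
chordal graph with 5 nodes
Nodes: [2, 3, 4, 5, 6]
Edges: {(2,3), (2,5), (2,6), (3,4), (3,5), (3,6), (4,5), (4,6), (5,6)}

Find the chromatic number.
Clique number ω(G) = 4 (lower bound: χ ≥ ω).
The clique on [2, 3, 5, 6] has size 4, forcing χ ≥ 4, and the coloring below uses 4 colors, so χ(G) = 4.
A valid 4-coloring: color 1: [3]; color 2: [6]; color 3: [5]; color 4: [2, 4].

χ(G) = 4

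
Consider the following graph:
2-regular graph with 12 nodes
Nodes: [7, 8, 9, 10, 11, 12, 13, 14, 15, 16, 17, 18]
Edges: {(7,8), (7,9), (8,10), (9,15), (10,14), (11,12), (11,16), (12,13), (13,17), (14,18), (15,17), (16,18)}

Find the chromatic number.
Clique number ω(G) = 2 (lower bound: χ ≥ ω).
The graph is bipartite (no odd cycle), so 2 colors suffice: χ(G) = 2.
A valid 2-coloring: color 1: [8, 9, 12, 14, 16, 17]; color 2: [7, 10, 11, 13, 15, 18].

χ(G) = 2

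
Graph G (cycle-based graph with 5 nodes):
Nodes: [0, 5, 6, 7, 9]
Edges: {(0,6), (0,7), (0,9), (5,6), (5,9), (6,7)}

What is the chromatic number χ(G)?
χ(G) = 3

Clique number ω(G) = 3 (lower bound: χ ≥ ω).
The clique on [0, 6, 7] has size 3, forcing χ ≥ 3, and the coloring below uses 3 colors, so χ(G) = 3.
A valid 3-coloring: color 1: [0, 5]; color 2: [6, 9]; color 3: [7].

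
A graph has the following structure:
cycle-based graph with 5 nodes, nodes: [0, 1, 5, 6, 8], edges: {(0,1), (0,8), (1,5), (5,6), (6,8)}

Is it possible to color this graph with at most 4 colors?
A valid 4-coloring: color 1: [1, 6]; color 2: [5, 8]; color 3: [0].
(χ(G) = 3 ≤ 4.)

Yes, G is 4-colorable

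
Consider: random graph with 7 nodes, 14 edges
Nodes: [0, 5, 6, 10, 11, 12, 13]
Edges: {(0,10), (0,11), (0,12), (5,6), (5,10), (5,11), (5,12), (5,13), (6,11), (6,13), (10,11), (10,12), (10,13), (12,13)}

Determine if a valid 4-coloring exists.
Yes, G is 4-colorable

A valid 4-coloring: color 1: [0, 5]; color 2: [6, 10]; color 3: [11, 12]; color 4: [13].
(χ(G) = 4 ≤ 4.)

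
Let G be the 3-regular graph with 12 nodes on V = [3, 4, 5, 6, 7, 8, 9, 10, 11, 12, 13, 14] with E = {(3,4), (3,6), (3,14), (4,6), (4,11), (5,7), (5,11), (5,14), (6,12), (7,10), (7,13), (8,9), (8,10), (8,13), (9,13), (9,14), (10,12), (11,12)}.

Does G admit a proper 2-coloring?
No, G is not 2-colorable

The clique on vertices [3, 4, 6] has size 3 > 2, so it alone needs 3 colors.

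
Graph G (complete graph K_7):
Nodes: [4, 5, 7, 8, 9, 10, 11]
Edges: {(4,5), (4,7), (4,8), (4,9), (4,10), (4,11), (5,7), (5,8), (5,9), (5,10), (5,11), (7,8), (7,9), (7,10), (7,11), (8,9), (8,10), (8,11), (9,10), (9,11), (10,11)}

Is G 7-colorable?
A valid 7-coloring: color 1: [7]; color 2: [9]; color 3: [4]; color 4: [11]; color 5: [10]; color 6: [5]; color 7: [8].
(χ(G) = 7 ≤ 7.)

Yes, G is 7-colorable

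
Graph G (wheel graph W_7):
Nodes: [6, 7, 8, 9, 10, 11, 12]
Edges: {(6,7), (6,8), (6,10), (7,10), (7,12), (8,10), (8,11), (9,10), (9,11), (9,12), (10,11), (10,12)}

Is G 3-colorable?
A valid 3-coloring: color 1: [10]; color 2: [6, 11, 12]; color 3: [7, 8, 9].
(χ(G) = 3 ≤ 3.)

Yes, G is 3-colorable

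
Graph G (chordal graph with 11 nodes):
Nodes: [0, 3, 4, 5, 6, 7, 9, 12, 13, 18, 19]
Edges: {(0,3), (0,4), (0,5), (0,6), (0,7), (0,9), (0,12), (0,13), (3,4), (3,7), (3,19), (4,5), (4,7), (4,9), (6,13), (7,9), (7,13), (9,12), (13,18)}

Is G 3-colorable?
The clique on vertices [0, 4, 7, 9] has size 4 > 3, so it alone needs 4 colors.

No, G is not 3-colorable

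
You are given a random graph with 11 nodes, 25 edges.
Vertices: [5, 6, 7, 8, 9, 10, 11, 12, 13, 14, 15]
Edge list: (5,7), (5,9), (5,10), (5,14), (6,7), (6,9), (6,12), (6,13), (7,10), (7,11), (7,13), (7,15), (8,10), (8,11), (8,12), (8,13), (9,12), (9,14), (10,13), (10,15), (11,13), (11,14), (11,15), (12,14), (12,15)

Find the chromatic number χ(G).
χ(G) = 4

Clique number ω(G) = 3 (lower bound: χ ≥ ω).
Suppose a proper 3-coloring c exists. The clique [5, 7, 10] takes 3 distinct colors; by symmetry let c(5) = 1, c(7) = 2, c(10) = 3.
- Vertex 13: neighbors [7, 10] already have colors [2, 3] ⇒ c(13) = 1.
- Vertex 11: neighbors [13, 7] already have colors [1, 2] ⇒ c(11) = 3.
- Vertex 6: neighbors [13, 7] already have colors [1, 2] ⇒ c(6) = 3.
- Vertex 9: neighbors [5, 6] already have colors [1, 3] ⇒ c(9) = 2.
- Vertex 14: neighbors [5, 9, 11] already have colors [1, 2, 3] — all 3 colors blocked. Contradiction.
The forced assignments end in a contradiction, so G has no proper 3-coloring (χ ≥ 4).
The coloring below uses 4 colors, so χ(G) = 4.
A valid 4-coloring: color 1: [7, 8, 14]; color 2: [5, 12, 13]; color 3: [6, 10, 11]; color 4: [9, 15].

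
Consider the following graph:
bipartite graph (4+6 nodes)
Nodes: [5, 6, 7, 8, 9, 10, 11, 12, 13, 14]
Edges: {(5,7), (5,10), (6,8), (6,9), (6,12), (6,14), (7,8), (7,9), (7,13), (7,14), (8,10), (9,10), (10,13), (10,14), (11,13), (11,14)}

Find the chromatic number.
χ(G) = 2

Clique number ω(G) = 2 (lower bound: χ ≥ ω).
The graph is bipartite (no odd cycle), so 2 colors suffice: χ(G) = 2.
A valid 2-coloring: color 1: [6, 7, 10, 11]; color 2: [5, 8, 9, 12, 13, 14].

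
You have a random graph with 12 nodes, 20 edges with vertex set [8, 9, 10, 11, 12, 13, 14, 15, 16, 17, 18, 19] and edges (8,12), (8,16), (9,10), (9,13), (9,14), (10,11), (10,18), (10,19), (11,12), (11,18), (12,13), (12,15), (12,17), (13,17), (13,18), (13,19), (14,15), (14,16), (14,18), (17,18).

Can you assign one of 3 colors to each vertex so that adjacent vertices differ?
Yes, G is 3-colorable

A valid 3-coloring: color 1: [8, 10, 13, 14]; color 2: [9, 12, 16, 18, 19]; color 3: [11, 15, 17].
(χ(G) = 3 ≤ 3.)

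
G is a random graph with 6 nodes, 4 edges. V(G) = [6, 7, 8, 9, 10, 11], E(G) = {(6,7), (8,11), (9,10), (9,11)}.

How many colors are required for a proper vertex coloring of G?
Clique number ω(G) = 2 (lower bound: χ ≥ ω).
The graph is bipartite (no odd cycle), so 2 colors suffice: χ(G) = 2.
A valid 2-coloring: color 1: [7, 8, 9]; color 2: [6, 10, 11].

χ(G) = 2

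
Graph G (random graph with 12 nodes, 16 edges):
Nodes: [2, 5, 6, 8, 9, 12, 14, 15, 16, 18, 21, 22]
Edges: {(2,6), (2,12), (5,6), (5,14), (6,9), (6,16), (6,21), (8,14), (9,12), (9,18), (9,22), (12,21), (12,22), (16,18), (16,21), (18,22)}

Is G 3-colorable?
Yes, G is 3-colorable

A valid 3-coloring: color 1: [6, 12, 14, 15, 18]; color 2: [2, 5, 8, 9, 16]; color 3: [21, 22].
(χ(G) = 3 ≤ 3.)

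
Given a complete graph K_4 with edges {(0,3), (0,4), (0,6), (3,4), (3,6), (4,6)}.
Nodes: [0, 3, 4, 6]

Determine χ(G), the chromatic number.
Clique number ω(G) = 4 (lower bound: χ ≥ ω).
The clique on [0, 3, 4, 6] has size 4, forcing χ ≥ 4, and the coloring below uses 4 colors, so χ(G) = 4.
A valid 4-coloring: color 1: [3]; color 2: [0]; color 3: [6]; color 4: [4].

χ(G) = 4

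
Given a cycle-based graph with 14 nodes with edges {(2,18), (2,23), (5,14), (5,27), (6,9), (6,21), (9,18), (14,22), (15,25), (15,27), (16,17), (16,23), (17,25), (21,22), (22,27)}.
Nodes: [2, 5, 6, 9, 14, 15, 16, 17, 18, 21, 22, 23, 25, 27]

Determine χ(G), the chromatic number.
Clique number ω(G) = 2 (lower bound: χ ≥ ω).
The graph is bipartite (no odd cycle), so 2 colors suffice: χ(G) = 2.
A valid 2-coloring: color 1: [5, 6, 15, 17, 18, 22, 23]; color 2: [2, 9, 14, 16, 21, 25, 27].

χ(G) = 2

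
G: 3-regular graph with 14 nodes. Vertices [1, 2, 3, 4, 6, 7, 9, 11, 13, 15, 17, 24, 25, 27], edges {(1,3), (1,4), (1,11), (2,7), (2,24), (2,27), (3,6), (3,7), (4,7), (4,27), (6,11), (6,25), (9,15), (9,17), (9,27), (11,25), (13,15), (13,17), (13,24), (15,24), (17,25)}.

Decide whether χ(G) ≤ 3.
Yes, G is 3-colorable

A valid 3-coloring: color 1: [1, 6, 7, 15, 17, 27]; color 2: [3, 4, 9, 24, 25]; color 3: [2, 11, 13].
(χ(G) = 3 ≤ 3.)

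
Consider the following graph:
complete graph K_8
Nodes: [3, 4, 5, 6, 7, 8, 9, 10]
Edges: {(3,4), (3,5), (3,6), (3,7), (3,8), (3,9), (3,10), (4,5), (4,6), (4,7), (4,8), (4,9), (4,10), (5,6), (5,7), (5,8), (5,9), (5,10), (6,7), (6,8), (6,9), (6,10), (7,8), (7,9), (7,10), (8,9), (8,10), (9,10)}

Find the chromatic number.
χ(G) = 8

Clique number ω(G) = 8 (lower bound: χ ≥ ω).
The clique on [3, 4, 5, 6, 7, 8, 9, 10] has size 8, forcing χ ≥ 8, and the coloring below uses 8 colors, so χ(G) = 8.
A valid 8-coloring: color 1: [7]; color 2: [6]; color 3: [3]; color 4: [9]; color 5: [10]; color 6: [8]; color 7: [5]; color 8: [4].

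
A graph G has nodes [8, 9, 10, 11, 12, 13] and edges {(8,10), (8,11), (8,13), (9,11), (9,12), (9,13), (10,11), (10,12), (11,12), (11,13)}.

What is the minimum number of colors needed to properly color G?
χ(G) = 4

Clique number ω(G) = 3 (lower bound: χ ≥ ω).
Odd cycle [9, 12, 10, 8, 13] needs 3 colors (χ ≥ 3).
Vertex 11 is adjacent to every vertex of [8, 9, 10, 12, 13], which already need 3 colors among themselves, so 11 needs a new color (χ ≥ 4).
The coloring below uses 4 colors, so χ(G) = 4.
A valid 4-coloring: color 1: [11]; color 2: [8, 9]; color 3: [12, 13]; color 4: [10].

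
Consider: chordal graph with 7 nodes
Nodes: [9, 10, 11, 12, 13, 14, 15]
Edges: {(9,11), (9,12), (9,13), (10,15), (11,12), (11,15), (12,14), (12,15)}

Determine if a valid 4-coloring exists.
Yes, G is 4-colorable

A valid 4-coloring: color 1: [10, 12, 13]; color 2: [9, 14, 15]; color 3: [11].
(χ(G) = 3 ≤ 4.)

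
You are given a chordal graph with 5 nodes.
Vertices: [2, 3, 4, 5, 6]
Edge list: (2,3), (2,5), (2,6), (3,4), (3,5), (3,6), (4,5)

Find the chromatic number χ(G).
Clique number ω(G) = 3 (lower bound: χ ≥ ω).
The clique on [2, 3, 5] has size 3, forcing χ ≥ 3, and the coloring below uses 3 colors, so χ(G) = 3.
A valid 3-coloring: color 1: [3]; color 2: [2, 4]; color 3: [5, 6].

χ(G) = 3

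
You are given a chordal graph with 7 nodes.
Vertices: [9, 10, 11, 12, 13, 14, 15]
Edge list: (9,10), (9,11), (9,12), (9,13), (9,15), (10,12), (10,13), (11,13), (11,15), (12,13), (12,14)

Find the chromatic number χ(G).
Clique number ω(G) = 4 (lower bound: χ ≥ ω).
The clique on [9, 10, 12, 13] has size 4, forcing χ ≥ 4, and the coloring below uses 4 colors, so χ(G) = 4.
A valid 4-coloring: color 1: [9, 14]; color 2: [11, 12]; color 3: [13, 15]; color 4: [10].

χ(G) = 4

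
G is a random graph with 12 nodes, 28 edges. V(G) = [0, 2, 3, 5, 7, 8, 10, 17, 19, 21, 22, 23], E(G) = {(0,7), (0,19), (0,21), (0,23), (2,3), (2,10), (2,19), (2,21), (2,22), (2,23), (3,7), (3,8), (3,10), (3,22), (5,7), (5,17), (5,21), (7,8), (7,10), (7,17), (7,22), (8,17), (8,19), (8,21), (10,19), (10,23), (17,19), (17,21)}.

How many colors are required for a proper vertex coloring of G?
χ(G) = 4

Clique number ω(G) = 3 (lower bound: χ ≥ ω).
Suppose a proper 3-coloring c exists. The clique [2, 3, 10] takes 3 distinct colors; by symmetry let c(2) = 1, c(3) = 2, c(10) = 3.
- Vertex 7: neighbors [3, 10] already have colors [2, 3] ⇒ c(7) = 1.
- Vertex 8: neighbors [7, 3] already have colors [1, 2] ⇒ c(8) = 3.
- Vertex 17: neighbors [7, 8] already have colors [1, 3] ⇒ c(17) = 2.
- Vertex 21: neighbors [2, 17, 8] already have colors [1, 2, 3] — all 3 colors blocked. Contradiction.
The forced assignments end in a contradiction, so G has no proper 3-coloring (χ ≥ 4).
The coloring below uses 4 colors, so χ(G) = 4.
A valid 4-coloring: color 1: [7, 19, 21, 23]; color 2: [0, 3, 17]; color 3: [2, 5, 8]; color 4: [10, 22].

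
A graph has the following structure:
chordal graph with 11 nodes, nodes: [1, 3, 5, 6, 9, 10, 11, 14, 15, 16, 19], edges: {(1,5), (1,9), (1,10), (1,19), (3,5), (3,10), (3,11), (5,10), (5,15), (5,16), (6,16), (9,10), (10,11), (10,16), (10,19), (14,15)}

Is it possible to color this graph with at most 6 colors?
A valid 6-coloring: color 1: [6, 10, 15]; color 2: [5, 9, 11, 14, 19]; color 3: [1, 3, 16].
(χ(G) = 3 ≤ 6.)

Yes, G is 6-colorable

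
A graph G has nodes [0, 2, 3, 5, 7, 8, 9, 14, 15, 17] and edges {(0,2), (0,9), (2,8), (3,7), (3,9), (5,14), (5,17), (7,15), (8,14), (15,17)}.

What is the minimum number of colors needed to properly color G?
χ(G) = 2

Clique number ω(G) = 2 (lower bound: χ ≥ ω).
The graph is bipartite (no odd cycle), so 2 colors suffice: χ(G) = 2.
A valid 2-coloring: color 1: [2, 7, 9, 14, 17]; color 2: [0, 3, 5, 8, 15].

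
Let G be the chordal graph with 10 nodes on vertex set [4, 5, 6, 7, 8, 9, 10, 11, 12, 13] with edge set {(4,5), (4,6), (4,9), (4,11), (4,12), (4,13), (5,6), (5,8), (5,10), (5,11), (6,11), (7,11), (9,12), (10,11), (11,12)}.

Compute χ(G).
Clique number ω(G) = 4 (lower bound: χ ≥ ω).
The clique on [4, 5, 6, 11] has size 4, forcing χ ≥ 4, and the coloring below uses 4 colors, so χ(G) = 4.
A valid 4-coloring: color 1: [4, 7, 8, 10]; color 2: [9, 11, 13]; color 3: [5, 12]; color 4: [6].

χ(G) = 4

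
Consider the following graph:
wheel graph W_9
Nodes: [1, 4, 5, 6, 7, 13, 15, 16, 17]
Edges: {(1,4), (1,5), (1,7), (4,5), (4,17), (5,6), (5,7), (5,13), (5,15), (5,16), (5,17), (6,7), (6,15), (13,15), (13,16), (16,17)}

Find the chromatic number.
χ(G) = 3

Clique number ω(G) = 3 (lower bound: χ ≥ ω).
The clique on [1, 4, 5] has size 3, forcing χ ≥ 3, and the coloring below uses 3 colors, so χ(G) = 3.
A valid 3-coloring: color 1: [5]; color 2: [4, 7, 15, 16]; color 3: [1, 6, 13, 17].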